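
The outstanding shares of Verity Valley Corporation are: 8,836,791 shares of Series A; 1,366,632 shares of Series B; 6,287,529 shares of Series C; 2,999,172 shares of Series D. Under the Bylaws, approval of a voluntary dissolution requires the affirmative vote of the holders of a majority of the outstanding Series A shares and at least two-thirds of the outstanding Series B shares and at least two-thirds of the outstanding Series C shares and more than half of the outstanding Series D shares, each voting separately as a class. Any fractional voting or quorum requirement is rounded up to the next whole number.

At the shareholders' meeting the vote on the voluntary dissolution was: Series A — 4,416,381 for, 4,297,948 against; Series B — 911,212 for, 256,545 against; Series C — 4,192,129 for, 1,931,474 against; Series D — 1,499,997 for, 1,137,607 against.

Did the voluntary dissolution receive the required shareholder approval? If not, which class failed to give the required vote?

Not approved — the Series A shares did not give the required vote.

Series A: a majority of 8836791 is 4418396; 4,418,396 required, 4,416,381 in favor — not approved.
Series B: 2/3 of 1366632 = 911088; 911,088 required, 911,212 in favor — approved.
Series C: 2/3 of 6287529 = 4191686; 4,191,686 required, 4,192,129 in favor — approved.
Series D: a majority of 2999172 is 1499587; 1,499,587 required, 1,499,997 in favor — approved.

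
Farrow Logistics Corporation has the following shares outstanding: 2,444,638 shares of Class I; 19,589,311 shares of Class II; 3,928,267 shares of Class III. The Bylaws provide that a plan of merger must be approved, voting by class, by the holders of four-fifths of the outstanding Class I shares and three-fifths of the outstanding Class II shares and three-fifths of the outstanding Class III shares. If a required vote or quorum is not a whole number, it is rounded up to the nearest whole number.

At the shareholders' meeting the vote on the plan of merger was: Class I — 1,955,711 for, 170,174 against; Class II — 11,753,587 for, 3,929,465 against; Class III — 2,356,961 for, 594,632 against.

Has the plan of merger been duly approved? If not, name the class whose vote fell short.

Class I: 4/5 of 2444638 = 1955710.40, rounded up to 1955711; 1,955,711 required, 1,955,711 in favor — approved.
Class II: 3/5 of 19589311 = 11753586.60, rounded up to 11753587; 11,753,587 required, 11,753,587 in favor — approved.
Class III: 3/5 of 3928267 = 2356960.20, rounded up to 2356961; 2,356,961 required, 2,356,961 in favor — approved.

Approved — every class gave the required vote.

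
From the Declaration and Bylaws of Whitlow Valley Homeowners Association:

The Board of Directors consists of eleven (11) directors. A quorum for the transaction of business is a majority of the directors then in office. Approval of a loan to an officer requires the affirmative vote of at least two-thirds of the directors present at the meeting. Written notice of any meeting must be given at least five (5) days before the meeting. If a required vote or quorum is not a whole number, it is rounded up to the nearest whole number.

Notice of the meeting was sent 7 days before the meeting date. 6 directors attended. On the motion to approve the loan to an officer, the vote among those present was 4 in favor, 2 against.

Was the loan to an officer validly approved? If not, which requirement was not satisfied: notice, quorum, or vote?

Valid — all requirements satisfied.

Notice: 7 days given; 5 required (7 ≥ 5). Satisfied.
Quorum: 6 present; quorum is 6. Satisfied.
Vote: the loan to an officer requires two-thirds of the directors present (6). 2/3 of 6 = 4, so 4 affirmative votes are needed; 4 voted in favor. Satisfied.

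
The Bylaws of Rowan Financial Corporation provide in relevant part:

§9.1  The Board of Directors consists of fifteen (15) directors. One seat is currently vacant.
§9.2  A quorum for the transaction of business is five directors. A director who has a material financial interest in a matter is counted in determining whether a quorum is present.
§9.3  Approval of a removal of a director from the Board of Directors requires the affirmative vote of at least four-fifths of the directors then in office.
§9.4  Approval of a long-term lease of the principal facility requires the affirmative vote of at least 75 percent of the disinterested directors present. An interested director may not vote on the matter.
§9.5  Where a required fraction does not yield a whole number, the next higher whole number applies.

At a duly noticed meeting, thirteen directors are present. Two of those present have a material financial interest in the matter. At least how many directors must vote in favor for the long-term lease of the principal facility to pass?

The long-term lease of the principal facility requires three-fourths of the disinterested directors present (13 − 2 = 11).
3/4 of 11 = 8.25, rounded up to 9.

9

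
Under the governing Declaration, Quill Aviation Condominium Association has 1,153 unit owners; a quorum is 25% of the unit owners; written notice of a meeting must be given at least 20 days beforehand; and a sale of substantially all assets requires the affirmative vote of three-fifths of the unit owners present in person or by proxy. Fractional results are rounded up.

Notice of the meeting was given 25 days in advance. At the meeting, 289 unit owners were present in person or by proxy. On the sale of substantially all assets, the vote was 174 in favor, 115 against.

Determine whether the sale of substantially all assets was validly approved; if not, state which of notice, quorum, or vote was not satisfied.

Valid — all requirements satisfied.

Notice: 25 days given; 20 required. Satisfied.
Quorum: 25% of 1,153 = 288.25, rounded up to 289; 289 present. Satisfied.
Vote: requires three-fifths of those present (289); 3/5 of 289 = 173.40, rounded up to 174, so 174 needed; 174 in favor. Satisfied.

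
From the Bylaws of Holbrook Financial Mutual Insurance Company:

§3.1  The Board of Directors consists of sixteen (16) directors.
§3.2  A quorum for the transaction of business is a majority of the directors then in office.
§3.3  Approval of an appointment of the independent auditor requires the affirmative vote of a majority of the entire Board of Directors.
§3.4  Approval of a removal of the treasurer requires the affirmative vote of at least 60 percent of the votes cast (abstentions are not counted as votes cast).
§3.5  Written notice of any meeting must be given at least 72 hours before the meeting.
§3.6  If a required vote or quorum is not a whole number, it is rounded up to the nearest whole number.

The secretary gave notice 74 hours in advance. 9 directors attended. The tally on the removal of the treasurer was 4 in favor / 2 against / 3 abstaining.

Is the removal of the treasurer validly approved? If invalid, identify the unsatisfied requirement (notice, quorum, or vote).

Valid — all requirements satisfied.

Notice: 74 hours given; 72 required (74 ≥ 72). Satisfied.
Quorum: 9 present; quorum is 9. Satisfied.
Vote: the removal of the treasurer requires three-fifths of the votes cast (9 present − 3 abstaining = 6). 3/5 of 6 = 3.60, rounded up to 4, so 4 affirmative votes are needed; 4 voted in favor. Satisfied.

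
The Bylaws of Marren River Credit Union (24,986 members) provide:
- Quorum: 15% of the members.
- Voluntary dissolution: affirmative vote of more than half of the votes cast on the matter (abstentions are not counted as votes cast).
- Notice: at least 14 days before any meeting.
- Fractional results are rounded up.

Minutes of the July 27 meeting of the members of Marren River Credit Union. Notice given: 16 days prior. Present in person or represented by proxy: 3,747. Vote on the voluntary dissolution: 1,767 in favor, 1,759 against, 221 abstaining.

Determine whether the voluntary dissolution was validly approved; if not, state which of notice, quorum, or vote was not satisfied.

Notice: 16 days given; 14 required. Satisfied.
Quorum: 15% of 24,986 = 3,747.90, rounded up to 3,748; 3,747 present. Not satisfied.
Vote: requires a majority of the votes cast (3,747 − 221 abstaining = 3,526); a majority of 3526 is 1764, so 1,764 needed; 1,767 in favor. Satisfied.

Invalid — quorum requirement not satisfied.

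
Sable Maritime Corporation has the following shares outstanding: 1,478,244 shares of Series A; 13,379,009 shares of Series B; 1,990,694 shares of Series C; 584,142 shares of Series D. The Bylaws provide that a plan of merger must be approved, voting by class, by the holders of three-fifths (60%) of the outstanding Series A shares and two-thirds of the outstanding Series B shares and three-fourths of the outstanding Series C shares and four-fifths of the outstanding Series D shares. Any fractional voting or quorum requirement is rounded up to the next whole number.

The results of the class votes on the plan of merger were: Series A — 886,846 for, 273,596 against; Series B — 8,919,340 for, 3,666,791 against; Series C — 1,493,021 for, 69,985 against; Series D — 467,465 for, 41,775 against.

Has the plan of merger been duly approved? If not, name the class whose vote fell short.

Series A: 3/5 of 1478244 = 886946.40, rounded up to 886947; 886,947 required, 886,846 in favor — not approved.
Series B: 2/3 of 13379009 = 8919339.33, rounded up to 8919340; 8,919,340 required, 8,919,340 in favor — approved.
Series C: 3/4 of 1990694 = 1493020.50, rounded up to 1493021; 1,493,021 required, 1,493,021 in favor — approved.
Series D: 4/5 of 584142 = 467313.60, rounded up to 467314; 467,314 required, 467,465 in favor — approved.

Not approved — the Series A shares did not give the required vote.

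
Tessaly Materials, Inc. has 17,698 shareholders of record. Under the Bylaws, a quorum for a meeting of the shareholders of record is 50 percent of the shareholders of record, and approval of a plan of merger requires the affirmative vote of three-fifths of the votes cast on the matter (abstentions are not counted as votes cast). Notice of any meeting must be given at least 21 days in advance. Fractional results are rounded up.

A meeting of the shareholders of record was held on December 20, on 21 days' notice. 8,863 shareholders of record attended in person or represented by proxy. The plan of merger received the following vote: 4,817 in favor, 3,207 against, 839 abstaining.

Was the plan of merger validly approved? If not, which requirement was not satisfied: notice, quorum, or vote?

Valid — all requirements satisfied.

Notice: 21 days given; 21 required. Satisfied.
Quorum: 50% of 17,698 = 8,849; 8,863 present. Satisfied.
Vote: requires three-fifths of the votes cast (8,863 − 839 abstaining = 8,024); 3/5 of 8024 = 4814.40, rounded up to 4815, so 4,815 needed; 4,817 in favor. Satisfied.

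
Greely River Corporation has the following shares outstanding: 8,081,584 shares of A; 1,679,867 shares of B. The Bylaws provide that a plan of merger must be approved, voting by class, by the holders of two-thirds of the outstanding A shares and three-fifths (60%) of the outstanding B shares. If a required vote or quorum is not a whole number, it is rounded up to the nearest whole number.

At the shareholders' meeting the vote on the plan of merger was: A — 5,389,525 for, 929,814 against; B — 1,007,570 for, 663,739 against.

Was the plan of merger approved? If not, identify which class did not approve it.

Not approved — the B shares did not give the required vote.

A: 2/3 of 8081584 = 5387722.67, rounded up to 5387723; 5,387,723 required, 5,389,525 in favor — approved.
B: 3/5 of 1679867 = 1007920.20, rounded up to 1007921; 1,007,921 required, 1,007,570 in favor — not approved.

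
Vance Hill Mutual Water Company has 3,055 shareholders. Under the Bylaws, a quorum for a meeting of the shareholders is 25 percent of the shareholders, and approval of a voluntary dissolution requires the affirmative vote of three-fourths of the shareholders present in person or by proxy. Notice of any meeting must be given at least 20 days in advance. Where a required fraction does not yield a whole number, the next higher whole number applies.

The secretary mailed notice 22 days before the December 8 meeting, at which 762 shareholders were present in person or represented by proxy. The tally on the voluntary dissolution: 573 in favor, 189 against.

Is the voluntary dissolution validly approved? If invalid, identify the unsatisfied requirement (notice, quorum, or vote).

Invalid — quorum requirement not satisfied.

Notice: 22 days given; 20 required. Satisfied.
Quorum: 25% of 3,055 = 763.75, rounded up to 764; 762 present. Not satisfied.
Vote: requires three-fourths of those present (762); 3/4 of 762 = 571.50, rounded up to 572, so 572 needed; 573 in favor. Satisfied.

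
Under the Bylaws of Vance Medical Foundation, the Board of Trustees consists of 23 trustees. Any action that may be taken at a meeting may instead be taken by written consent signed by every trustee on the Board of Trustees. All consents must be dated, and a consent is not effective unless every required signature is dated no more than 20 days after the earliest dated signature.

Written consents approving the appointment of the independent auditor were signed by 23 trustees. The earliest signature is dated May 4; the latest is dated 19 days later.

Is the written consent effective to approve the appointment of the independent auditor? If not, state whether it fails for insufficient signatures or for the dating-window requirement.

Effective — both the signature and dating-window requirements are satisfied.

Signatures required: all of 23 — unanimous means all 23, so 23 needed; 23 signed. Sufficient.
Dating window: the latest signature is 19 days after the earliest; the limit is 20 days. Within the window.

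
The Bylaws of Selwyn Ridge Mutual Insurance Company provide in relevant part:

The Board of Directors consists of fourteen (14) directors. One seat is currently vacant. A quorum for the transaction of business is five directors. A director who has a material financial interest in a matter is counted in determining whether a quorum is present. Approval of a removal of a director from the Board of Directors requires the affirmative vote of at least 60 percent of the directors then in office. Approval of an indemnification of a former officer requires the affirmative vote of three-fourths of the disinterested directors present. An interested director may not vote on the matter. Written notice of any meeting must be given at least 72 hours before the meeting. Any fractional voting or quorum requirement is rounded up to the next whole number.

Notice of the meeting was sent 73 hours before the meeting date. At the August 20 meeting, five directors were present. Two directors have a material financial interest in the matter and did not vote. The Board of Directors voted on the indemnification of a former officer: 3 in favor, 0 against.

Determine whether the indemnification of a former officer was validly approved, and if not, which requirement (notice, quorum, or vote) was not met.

Notice: 73 hours given; 72 required (73 ≥ 72). Satisfied.
Quorum: 5 present (interested directors count toward quorum); quorum is 5. Satisfied.
Vote: the indemnification of a former officer requires three-fourths of the disinterested directors present (5 − 2 = 3). 3/4 of 3 = 2.25, rounded up to 3, so 3 affirmative votes are needed; 3 voted in favor. Satisfied.

Valid — all requirements satisfied.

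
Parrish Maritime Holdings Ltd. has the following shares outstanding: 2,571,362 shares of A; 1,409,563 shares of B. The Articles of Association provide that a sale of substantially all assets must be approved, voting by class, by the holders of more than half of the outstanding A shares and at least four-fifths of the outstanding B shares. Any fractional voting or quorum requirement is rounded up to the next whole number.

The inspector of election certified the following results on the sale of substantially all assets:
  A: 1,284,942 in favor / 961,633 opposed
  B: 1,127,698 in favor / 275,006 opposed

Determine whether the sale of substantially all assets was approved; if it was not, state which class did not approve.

A: a majority of 2571362 is 1285682; 1,285,682 required, 1,284,942 in favor — not approved.
B: 4/5 of 1409563 = 1127650.40, rounded up to 1127651; 1,127,651 required, 1,127,698 in favor — approved.

Not approved — the A shares did not give the required vote.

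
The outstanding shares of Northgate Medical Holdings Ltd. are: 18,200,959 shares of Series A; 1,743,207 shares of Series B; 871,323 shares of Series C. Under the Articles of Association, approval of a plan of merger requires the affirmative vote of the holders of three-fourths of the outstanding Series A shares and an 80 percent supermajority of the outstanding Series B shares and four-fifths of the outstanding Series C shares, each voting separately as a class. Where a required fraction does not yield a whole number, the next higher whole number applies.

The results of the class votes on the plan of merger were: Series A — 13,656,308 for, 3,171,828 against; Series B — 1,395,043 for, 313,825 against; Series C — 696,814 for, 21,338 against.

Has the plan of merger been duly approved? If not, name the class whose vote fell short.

Series A: 3/4 of 18200959 = 13650719.25, rounded up to 13650720; 13,650,720 required, 13,656,308 in favor — approved.
Series B: 4/5 of 1743207 = 1394565.60, rounded up to 1394566; 1,394,566 required, 1,395,043 in favor — approved.
Series C: 4/5 of 871323 = 697058.40, rounded up to 697059; 697,059 required, 696,814 in favor — not approved.

Not approved — the Series C shares did not give the required vote.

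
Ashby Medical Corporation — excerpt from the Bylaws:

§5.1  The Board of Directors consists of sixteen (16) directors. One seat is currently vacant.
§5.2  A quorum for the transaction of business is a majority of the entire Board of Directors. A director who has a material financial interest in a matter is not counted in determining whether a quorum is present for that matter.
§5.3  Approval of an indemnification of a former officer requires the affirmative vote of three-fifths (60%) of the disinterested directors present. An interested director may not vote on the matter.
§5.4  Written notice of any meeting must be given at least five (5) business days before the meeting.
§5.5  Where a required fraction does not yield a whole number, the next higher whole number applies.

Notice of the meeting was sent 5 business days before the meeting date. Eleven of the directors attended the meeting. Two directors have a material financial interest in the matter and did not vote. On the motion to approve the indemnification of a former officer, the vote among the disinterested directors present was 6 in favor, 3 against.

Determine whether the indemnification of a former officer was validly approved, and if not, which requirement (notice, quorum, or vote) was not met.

Notice: 5 business days given; 5 required (5 ≥ 5). Satisfied.
Quorum: 11 present, but the 2 interested directors do not count, leaving 9. Quorum is 9. Satisfied.
Vote: the indemnification of a former officer requires three-fifths of the disinterested directors present (11 − 2 = 9). 3/5 of 9 = 5.40, rounded up to 6, so 6 affirmative votes are needed; 6 voted in favor. Satisfied.

Valid — all requirements satisfied.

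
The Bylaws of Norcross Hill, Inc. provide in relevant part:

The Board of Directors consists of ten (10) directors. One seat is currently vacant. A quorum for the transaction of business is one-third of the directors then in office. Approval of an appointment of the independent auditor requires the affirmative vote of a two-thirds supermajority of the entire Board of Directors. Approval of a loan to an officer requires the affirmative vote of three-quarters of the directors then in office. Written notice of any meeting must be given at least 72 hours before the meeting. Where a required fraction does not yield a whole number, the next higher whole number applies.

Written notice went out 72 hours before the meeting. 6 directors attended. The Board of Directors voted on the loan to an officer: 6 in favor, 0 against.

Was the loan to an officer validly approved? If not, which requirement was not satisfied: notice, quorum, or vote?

Invalid — vote requirement not satisfied.

Notice: 72 hours given; 72 required (72 ≥ 72). Satisfied.
Quorum: 6 present; quorum is 3. Satisfied.
Vote: the loan to an officer requires three-fourths of the directors then in office (9). 3/4 of 9 = 6.75, rounded up to 7, so 7 affirmative votes are needed; 6 voted in favor. Not satisfied.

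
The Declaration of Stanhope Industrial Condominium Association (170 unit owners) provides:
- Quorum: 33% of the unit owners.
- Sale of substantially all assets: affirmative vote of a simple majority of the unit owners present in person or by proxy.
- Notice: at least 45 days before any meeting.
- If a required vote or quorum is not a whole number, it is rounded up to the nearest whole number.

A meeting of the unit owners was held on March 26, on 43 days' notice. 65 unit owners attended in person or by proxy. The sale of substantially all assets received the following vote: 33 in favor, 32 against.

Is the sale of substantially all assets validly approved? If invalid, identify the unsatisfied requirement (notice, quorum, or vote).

Notice: 43 days given; 45 required. Not satisfied.
Quorum: 33% of 170 = 56.10, rounded up to 57; 65 present. Satisfied.
Vote: requires a majority of those present (65); a majority of 65 is 33, so 33 needed; 33 in favor. Satisfied.

Invalid — notice requirement not satisfied.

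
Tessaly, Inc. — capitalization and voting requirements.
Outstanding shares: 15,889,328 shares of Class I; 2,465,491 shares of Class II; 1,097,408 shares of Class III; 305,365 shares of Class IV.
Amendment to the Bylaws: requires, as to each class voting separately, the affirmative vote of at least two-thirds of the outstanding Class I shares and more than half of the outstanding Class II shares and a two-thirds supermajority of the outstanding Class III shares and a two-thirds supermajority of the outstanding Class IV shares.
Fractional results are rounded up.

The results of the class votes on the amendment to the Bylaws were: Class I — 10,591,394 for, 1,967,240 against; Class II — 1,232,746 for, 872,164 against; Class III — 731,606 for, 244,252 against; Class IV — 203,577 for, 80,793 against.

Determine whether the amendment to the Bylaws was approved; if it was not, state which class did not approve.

Class I: 2/3 of 15889328 = 10592885.33, rounded up to 10592886; 10,592,886 required, 10,591,394 in favor — not approved.
Class II: a majority of 2465491 is 1232746; 1,232,746 required, 1,232,746 in favor — approved.
Class III: 2/3 of 1097408 = 731605.33, rounded up to 731606; 731,606 required, 731,606 in favor — approved.
Class IV: 2/3 of 305365 = 203576.67, rounded up to 203577; 203,577 required, 203,577 in favor — approved.

Not approved — the Class I shares did not give the required vote.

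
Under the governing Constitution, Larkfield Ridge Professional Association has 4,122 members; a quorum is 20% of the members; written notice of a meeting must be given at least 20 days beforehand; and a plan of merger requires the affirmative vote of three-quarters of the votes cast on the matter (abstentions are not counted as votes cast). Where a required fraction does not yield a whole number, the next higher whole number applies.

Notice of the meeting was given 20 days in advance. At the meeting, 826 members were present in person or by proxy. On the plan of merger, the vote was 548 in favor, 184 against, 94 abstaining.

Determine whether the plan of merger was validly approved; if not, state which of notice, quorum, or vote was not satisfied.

Notice: 20 days given; 20 required. Satisfied.
Quorum: 20% of 4,122 = 824.40, rounded up to 825; 826 present. Satisfied.
Vote: requires three-fourths of the votes cast (826 − 94 abstaining = 732); 3/4 of 732 = 549, so 549 needed; 548 in favor. Not satisfied.

Invalid — vote requirement not satisfied.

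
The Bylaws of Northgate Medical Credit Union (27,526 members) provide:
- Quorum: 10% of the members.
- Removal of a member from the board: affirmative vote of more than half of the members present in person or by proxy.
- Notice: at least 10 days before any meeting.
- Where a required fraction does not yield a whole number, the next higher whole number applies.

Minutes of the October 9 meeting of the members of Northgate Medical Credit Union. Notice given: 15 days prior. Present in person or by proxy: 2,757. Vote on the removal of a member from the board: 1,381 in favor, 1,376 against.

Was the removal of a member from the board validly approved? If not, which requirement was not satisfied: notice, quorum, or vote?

Valid — all requirements satisfied.

Notice: 15 days given; 10 required. Satisfied.
Quorum: 10% of 27,526 = 2,752.60, rounded up to 2,753; 2,757 present. Satisfied.
Vote: requires a majority of those present (2,757); a majority of 2757 is 1379, so 1,379 needed; 1,381 in favor. Satisfied.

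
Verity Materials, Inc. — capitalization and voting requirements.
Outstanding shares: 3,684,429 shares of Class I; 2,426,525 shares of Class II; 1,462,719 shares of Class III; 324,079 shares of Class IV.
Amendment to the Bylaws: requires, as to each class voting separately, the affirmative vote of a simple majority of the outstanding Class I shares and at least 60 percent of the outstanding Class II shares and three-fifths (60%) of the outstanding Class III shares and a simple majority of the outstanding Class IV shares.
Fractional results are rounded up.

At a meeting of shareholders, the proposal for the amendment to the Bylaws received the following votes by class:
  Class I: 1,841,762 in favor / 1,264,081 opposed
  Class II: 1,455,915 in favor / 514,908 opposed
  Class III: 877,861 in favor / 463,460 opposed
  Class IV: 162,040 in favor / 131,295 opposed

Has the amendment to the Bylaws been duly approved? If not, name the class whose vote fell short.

Class I: a majority of 3684429 is 1842215; 1,842,215 required, 1,841,762 in favor — not approved.
Class II: 3/5 of 2426525 = 1455915; 1,455,915 required, 1,455,915 in favor — approved.
Class III: 3/5 of 1462719 = 877631.40, rounded up to 877632; 877,632 required, 877,861 in favor — approved.
Class IV: a majority of 324079 is 162040; 162,040 required, 162,040 in favor — approved.

Not approved — the Class I shares did not give the required vote.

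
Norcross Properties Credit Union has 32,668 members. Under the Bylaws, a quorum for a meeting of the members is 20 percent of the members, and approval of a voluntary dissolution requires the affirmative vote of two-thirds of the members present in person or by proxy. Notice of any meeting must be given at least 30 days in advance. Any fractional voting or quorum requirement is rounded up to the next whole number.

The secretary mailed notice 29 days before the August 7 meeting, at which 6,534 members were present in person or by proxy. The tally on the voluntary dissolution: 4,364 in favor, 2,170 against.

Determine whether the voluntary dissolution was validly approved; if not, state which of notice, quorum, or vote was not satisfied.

Notice: 29 days given; 30 required. Not satisfied.
Quorum: 20% of 32,668 = 6,533.60, rounded up to 6,534; 6,534 present. Satisfied.
Vote: requires two-thirds of those present (6,534); 2/3 of 6534 = 4356, so 4,356 needed; 4,364 in favor. Satisfied.

Invalid — notice requirement not satisfied.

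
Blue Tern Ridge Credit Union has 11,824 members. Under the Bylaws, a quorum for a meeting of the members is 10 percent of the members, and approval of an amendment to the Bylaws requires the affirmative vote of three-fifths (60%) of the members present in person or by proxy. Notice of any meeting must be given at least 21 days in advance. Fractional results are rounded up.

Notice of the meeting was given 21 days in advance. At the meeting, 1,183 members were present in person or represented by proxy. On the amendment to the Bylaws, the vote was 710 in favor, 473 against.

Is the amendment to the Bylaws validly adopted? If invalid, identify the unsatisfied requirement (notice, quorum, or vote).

Valid — all requirements satisfied.

Notice: 21 days given; 21 required. Satisfied.
Quorum: 10% of 11,824 = 1,182.40, rounded up to 1,183; 1,183 present. Satisfied.
Vote: requires three-fifths of those present (1,183); 3/5 of 1183 = 709.80, rounded up to 710, so 710 needed; 710 in favor. Satisfied.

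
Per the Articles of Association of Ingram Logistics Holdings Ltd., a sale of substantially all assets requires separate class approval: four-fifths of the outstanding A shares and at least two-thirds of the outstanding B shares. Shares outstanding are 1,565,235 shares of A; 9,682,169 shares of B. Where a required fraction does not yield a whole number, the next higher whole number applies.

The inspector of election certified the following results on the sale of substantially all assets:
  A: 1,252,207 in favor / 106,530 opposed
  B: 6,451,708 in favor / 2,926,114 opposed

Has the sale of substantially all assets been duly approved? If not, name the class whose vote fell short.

Not approved — the B shares did not give the required vote.

A: 4/5 of 1565235 = 1252188; 1,252,188 required, 1,252,207 in favor — approved.
B: 2/3 of 9682169 = 6454779.33, rounded up to 6454780; 6,454,780 required, 6,451,708 in favor — not approved.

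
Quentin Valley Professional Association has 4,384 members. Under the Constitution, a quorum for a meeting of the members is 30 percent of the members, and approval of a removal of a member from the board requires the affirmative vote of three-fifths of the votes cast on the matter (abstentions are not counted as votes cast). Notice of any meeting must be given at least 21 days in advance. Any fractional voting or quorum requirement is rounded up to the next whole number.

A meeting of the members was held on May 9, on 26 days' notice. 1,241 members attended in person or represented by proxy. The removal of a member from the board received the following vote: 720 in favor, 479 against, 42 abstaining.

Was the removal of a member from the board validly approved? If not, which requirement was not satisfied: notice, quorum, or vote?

Invalid — quorum requirement not satisfied.

Notice: 26 days given; 21 required. Satisfied.
Quorum: 30% of 4,384 = 1,315.20, rounded up to 1,316; 1,241 present. Not satisfied.
Vote: requires three-fifths of the votes cast (1,241 − 42 abstaining = 1,199); 3/5 of 1199 = 719.40, rounded up to 720, so 720 needed; 720 in favor. Satisfied.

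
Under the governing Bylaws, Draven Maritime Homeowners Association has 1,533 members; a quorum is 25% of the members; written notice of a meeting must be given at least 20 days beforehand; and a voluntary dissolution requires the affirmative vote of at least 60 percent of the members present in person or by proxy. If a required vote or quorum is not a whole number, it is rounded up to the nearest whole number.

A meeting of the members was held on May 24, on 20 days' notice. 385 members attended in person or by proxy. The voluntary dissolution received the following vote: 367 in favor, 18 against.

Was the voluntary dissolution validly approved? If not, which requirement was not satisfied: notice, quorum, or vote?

Valid — all requirements satisfied.

Notice: 20 days given; 20 required. Satisfied.
Quorum: 25% of 1,533 = 383.25, rounded up to 384; 385 present. Satisfied.
Vote: requires three-fifths of those present (385); 3/5 of 385 = 231, so 231 needed; 367 in favor. Satisfied.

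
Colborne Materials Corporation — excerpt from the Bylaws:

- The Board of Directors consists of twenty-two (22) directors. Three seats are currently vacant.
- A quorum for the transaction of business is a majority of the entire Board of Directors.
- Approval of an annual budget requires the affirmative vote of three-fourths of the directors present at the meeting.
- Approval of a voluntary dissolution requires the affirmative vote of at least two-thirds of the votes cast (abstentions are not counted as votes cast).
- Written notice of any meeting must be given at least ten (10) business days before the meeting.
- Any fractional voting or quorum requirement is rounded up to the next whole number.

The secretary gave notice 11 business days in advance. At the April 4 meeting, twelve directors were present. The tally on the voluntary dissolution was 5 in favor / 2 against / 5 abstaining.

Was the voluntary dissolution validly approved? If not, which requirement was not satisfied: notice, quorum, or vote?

Valid — all requirements satisfied.

Notice: 11 business days given; 10 required (11 ≥ 10). Satisfied.
Quorum: 12 present; quorum is 12. Satisfied.
Vote: the voluntary dissolution requires two-thirds of the votes cast (12 present − 5 abstaining = 7). 2/3 of 7 = 4.67, rounded up to 5, so 5 affirmative votes are needed; 5 voted in favor. Satisfied.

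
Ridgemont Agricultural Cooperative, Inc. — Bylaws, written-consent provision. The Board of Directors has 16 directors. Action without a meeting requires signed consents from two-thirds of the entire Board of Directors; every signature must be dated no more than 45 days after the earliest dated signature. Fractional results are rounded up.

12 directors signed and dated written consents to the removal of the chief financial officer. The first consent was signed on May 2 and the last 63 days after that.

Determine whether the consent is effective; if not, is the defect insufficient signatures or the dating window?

Signatures required: two-thirds of 16 — 2/3 of 16 = 10.67, rounded up to 11, so 11 needed; 12 signed. Sufficient.
Dating window: the latest signature is 63 days after the earliest; the limit is 45 days. Outside the window.

Not effective — dating-window requirement not satisfied.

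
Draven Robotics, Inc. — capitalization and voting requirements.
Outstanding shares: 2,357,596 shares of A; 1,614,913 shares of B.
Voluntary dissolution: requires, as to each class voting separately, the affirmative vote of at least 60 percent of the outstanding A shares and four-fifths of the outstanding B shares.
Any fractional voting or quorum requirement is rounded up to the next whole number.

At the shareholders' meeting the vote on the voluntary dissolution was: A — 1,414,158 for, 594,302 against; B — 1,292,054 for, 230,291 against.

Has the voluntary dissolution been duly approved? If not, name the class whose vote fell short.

Not approved — the A shares did not give the required vote.

A: 3/5 of 2357596 = 1414557.60, rounded up to 1414558; 1,414,558 required, 1,414,158 in favor — not approved.
B: 4/5 of 1614913 = 1291930.40, rounded up to 1291931; 1,291,931 required, 1,292,054 in favor — approved.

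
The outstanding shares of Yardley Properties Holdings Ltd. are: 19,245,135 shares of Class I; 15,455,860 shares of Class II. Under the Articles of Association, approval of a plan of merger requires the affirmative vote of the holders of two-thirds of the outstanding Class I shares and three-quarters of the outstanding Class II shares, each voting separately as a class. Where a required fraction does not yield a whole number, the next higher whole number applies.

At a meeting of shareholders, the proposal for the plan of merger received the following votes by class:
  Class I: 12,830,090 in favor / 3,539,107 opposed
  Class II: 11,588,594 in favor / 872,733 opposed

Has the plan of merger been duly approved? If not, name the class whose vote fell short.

Class I: 2/3 of 19245135 = 12830090; 12,830,090 required, 12,830,090 in favor — approved.
Class II: 3/4 of 15455860 = 11591895; 11,591,895 required, 11,588,594 in favor — not approved.

Not approved — the Class II shares did not give the required vote.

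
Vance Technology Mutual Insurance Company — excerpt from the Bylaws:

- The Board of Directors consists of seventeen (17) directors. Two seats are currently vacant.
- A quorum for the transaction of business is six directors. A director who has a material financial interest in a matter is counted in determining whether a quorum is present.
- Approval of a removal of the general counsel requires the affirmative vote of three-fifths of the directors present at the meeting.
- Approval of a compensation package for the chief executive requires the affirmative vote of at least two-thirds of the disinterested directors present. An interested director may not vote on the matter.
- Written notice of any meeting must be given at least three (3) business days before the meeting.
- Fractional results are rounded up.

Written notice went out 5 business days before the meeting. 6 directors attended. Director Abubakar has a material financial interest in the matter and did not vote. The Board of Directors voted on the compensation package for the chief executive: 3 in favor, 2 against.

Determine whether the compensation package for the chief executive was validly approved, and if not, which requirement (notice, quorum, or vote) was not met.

Invalid — vote requirement not satisfied.

Notice: 5 business days given; 3 required (5 ≥ 3). Satisfied.
Quorum: 6 present (interested directors count toward quorum); quorum is 6. Satisfied.
Vote: the compensation package for the chief executive requires two-thirds of the disinterested directors present (6 − 1 = 5). 2/3 of 5 = 3.33, rounded up to 4, so 4 affirmative votes are needed; 3 voted in favor. Not satisfied.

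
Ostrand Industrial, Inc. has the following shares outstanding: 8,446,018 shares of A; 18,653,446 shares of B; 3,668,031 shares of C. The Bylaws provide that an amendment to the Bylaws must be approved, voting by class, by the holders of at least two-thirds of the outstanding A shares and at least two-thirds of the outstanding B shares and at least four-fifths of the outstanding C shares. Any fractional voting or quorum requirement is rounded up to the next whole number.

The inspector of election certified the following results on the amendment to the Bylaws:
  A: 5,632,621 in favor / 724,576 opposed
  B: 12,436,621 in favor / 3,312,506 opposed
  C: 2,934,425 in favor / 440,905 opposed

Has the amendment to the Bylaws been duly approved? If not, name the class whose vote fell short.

A: 2/3 of 8446018 = 5630678.67, rounded up to 5630679; 5,630,679 required, 5,632,621 in favor — approved.
B: 2/3 of 18653446 = 12435630.67, rounded up to 12435631; 12,435,631 required, 12,436,621 in favor — approved.
C: 4/5 of 3668031 = 2934424.80, rounded up to 2934425; 2,934,425 required, 2,934,425 in favor — approved.

Approved — every class gave the required vote.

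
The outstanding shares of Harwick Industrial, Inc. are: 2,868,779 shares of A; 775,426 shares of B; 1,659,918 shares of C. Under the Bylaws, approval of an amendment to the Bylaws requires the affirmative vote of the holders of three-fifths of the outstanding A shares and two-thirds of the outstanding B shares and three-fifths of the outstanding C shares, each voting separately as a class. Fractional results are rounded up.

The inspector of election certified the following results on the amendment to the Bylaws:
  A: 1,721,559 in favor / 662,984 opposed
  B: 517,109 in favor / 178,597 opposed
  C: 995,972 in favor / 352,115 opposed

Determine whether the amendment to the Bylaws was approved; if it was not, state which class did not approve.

A: 3/5 of 2868779 = 1721267.40, rounded up to 1721268; 1,721,268 required, 1,721,559 in favor — approved.
B: 2/3 of 775426 = 516950.67, rounded up to 516951; 516,951 required, 517,109 in favor — approved.
C: 3/5 of 1659918 = 995950.80, rounded up to 995951; 995,951 required, 995,972 in favor — approved.

Approved — every class gave the required vote.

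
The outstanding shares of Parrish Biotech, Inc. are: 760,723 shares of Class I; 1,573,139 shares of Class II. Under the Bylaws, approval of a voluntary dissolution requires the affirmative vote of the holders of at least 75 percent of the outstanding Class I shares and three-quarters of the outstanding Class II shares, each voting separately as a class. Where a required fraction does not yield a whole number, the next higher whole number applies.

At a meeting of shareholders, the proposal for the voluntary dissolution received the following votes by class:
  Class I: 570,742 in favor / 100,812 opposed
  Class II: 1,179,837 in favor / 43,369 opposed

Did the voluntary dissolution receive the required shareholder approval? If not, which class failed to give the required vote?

Class I: 3/4 of 760723 = 570542.25, rounded up to 570543; 570,543 required, 570,742 in favor — approved.
Class II: 3/4 of 1573139 = 1179854.25, rounded up to 1179855; 1,179,855 required, 1,179,837 in favor — not approved.

Not approved — the Class II shares did not give the required vote.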